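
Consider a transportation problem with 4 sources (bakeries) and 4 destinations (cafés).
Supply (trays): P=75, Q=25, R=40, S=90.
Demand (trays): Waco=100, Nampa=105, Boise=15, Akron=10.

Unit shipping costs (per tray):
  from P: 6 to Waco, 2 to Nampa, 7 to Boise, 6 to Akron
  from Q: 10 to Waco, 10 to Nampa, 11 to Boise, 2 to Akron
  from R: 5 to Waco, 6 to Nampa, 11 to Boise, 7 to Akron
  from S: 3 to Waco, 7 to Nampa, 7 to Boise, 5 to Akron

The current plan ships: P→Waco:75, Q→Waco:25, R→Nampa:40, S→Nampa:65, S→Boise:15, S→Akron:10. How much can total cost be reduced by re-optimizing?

715

Current plan cost = 75·6 + 25·10 + 40·6 + 65·7 + 15·7 + 10·5 = 1550.
Optimal plan:
  P to Nampa: 75 trays
  Q to Boise: 15 trays
  Q to Akron: 10 trays
  R to Waco: 10 trays
  R to Nampa: 30 trays
  S to Waco: 90 trays
Optimal cost = 835.
Saving = 1550 − 835 = 715.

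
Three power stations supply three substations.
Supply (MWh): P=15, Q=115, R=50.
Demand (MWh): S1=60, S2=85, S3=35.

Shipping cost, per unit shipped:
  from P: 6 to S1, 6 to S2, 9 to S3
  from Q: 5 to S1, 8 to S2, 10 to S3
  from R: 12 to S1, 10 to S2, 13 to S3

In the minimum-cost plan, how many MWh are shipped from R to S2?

50

The minimum-cost plan:
  P–S2: 15 × 6 = 90
  Q–S1: 60 × 5 = 300
  Q–S2: 20 × 8 = 160
  Q–S3: 35 × 10 = 350
  R–S2: 50 × 10 = 500
Total cost = 1400.
So R→S2 carries 50 MWh.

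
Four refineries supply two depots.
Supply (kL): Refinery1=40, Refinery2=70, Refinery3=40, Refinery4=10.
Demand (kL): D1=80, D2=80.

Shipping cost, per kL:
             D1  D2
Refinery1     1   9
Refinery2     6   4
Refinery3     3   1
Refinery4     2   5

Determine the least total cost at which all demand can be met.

A cheapest plan:
  Refinery1 to D1: 40 × 1 = 40
  Refinery2 to D1: 30 × 6 = 180
  Refinery2 to D2: 40 × 4 = 160
  Refinery3 to D2: 40 × 1 = 40
  Refinery4 to D1: 10 × 2 = 20
Total = 40 + 180 + 160 + 40 + 20 = 440.

440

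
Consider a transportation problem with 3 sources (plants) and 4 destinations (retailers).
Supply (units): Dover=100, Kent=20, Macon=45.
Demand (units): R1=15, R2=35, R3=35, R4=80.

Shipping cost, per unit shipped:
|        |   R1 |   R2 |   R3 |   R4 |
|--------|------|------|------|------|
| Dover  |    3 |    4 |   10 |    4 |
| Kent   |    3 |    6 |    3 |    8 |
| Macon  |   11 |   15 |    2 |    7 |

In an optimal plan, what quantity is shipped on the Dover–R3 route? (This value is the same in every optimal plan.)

0

The minimum-cost plan:
  Dover->R2: 30 × 4 = 120
  Dover->R4: 70 × 4 = 280
  Kent->R1: 15 × 3 = 45
  Kent->R2: 5 × 6 = 30
  Macon->R3: 35 × 2 = 70
  Macon->R4: 10 × 7 = 70
Total cost = 615.
The route Dover→R3 is not used.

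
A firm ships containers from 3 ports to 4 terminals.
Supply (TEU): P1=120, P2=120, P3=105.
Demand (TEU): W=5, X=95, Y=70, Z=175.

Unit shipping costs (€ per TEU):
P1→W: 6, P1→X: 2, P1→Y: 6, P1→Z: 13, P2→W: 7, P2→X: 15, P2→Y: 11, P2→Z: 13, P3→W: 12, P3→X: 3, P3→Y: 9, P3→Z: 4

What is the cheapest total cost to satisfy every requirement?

Optimal allocation:
  P1 to X: 95 TEU
  P1 to Y: 25 TEU
  P2 to W: 5 TEU
  P2 to Y: 45 TEU
  P2 to Z: 70 TEU
  P3 to Z: 105 TEU
Total cost = €2200.
(Supply check: P1 ships 120; P2 ships 120; P3 ships 105.)

2200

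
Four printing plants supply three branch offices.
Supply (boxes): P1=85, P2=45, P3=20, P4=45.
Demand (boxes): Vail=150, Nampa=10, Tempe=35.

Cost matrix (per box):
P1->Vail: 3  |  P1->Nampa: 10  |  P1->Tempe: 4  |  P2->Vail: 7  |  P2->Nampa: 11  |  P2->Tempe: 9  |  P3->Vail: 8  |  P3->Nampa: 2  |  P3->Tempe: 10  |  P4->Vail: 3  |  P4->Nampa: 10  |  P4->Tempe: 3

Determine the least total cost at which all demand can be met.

A cheapest plan:
  P1→Vail: 85 × 3 = 255
  P2→Vail: 45 × 7 = 315
  P3→Vail: 10 × 8 = 80
  P3→Nampa: 10 × 2 = 20
  P4→Vail: 10 × 3 = 30
  P4→Tempe: 35 × 3 = 105
Total = 255 + 315 + 80 + 20 + 30 + 105 = 805.
(Supply check: P1 ships 85; P2 ships 45; P3 ships 20; P4 ships 45.)

805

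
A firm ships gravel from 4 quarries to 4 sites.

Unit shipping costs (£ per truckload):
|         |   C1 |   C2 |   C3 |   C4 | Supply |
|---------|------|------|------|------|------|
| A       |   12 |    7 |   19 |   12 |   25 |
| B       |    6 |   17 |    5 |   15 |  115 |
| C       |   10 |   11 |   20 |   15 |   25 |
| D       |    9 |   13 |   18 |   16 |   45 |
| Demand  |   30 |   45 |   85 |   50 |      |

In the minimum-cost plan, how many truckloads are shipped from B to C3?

85

Optimal shipments:
  A to C2: 25 × £7 = £175
  B to C1: 30 × £6 = £180
  B to C3: 85 × £5 = £425
  C to C2: 20 × £11 = £220
  C to C4: 5 × £15 = £75
  D to C4: 45 × £16 = £720
Total cost = £1795.
So B→C3 carries 85 truckloads.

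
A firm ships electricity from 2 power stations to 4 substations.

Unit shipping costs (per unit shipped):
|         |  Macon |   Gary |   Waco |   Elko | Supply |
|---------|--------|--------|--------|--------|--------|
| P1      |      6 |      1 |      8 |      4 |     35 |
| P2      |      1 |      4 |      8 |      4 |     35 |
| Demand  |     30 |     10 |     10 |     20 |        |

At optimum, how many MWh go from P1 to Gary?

Solving gives:
  P1–Gary: 10 MWh
  P1–Waco: 10 MWh
  P1–Elko: 15 MWh
  P2–Macon: 30 MWh
  P2–Elko: 5 MWh
Total cost = 200.
So P1→Gary carries 10 MWh.

10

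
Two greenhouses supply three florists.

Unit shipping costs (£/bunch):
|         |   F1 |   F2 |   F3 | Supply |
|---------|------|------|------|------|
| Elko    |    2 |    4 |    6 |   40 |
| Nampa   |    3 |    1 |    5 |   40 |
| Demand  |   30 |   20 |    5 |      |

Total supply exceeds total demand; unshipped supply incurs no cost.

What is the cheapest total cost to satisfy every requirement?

Optimal allocation:
  Elko to F1: 30 × £2 = £60
  Nampa to F2: 20 × £1 = £20
  Nampa to F3: 5 × £5 = £25
Total = 60 + 20 + 25 = £105.

105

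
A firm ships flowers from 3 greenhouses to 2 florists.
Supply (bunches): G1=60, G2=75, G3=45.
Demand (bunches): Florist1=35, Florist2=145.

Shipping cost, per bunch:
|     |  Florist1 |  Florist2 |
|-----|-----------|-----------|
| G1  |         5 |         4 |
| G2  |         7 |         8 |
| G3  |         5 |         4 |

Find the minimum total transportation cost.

One minimum-cost allocation:
  G1->Florist2: 60 × 4 = 240
  G2->Florist1: 35 × 7 = 245
  G2->Florist2: 40 × 8 = 320
  G3->Florist2: 45 × 4 = 180
Total = 240 + 245 + 320 + 180 = 985.

985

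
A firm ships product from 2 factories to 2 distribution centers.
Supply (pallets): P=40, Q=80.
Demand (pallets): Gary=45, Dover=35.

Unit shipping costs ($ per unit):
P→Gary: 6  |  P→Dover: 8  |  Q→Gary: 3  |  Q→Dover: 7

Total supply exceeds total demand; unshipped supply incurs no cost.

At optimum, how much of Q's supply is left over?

An optimal plan:
  Q to Gary: 45 × $3 = $135
  Q to Dover: 35 × $7 = $245
Total cost = $380.
Q ships 80 of its 80, leaving 0.

0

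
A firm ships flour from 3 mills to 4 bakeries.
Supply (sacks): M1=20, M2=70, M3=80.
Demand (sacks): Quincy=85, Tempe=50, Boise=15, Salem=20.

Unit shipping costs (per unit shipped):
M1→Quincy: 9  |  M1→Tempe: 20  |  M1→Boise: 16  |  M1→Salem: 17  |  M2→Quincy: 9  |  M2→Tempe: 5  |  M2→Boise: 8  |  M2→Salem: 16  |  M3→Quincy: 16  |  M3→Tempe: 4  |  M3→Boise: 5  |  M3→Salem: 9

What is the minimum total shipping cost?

An optimal shipping plan:
  M1–Quincy: 20 × 9 = 180
  M2–Quincy: 65 × 9 = 585
  M2–Tempe: 5 × 5 = 25
  M3–Tempe: 45 × 4 = 180
  M3–Boise: 15 × 5 = 75
  M3–Salem: 20 × 9 = 180
Total = 180 + 585 + 25 + 180 + 75 + 180 = 1225.

1225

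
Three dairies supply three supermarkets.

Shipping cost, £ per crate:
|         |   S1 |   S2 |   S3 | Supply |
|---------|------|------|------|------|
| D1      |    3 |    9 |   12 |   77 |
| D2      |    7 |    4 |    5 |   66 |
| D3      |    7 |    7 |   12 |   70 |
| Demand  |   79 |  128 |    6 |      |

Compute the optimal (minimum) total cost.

991

Optimal allocation:
  D1–S1: 77 × £3 = £231
  D2–S2: 60 × £4 = £240
  D2–S3: 6 × £5 = £30
  D3–S1: 2 × £7 = £14
  D3–S2: 68 × £7 = £476
Total = 231 + 240 + 30 + 14 + 476 = £991.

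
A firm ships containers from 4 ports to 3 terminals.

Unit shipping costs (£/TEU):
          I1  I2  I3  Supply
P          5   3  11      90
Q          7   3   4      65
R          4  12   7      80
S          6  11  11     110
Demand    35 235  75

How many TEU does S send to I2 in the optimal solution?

80

Optimal shipments:
  P→I2: 90 × £3 = £270
  Q→I2: 65 × £3 = £195
  R→I1: 5 × £4 = £20
  R→I3: 75 × £7 = £525
  S→I1: 30 × £6 = £180
  S→I2: 80 × £11 = £880
Total cost = £2070.
So S→I2 carries 80 TEU.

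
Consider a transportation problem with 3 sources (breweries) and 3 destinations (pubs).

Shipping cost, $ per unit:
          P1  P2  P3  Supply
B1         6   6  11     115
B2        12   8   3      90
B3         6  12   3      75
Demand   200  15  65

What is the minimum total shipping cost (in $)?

A cheapest plan:
  B1→P1: 115 × $6 = $690
  B2→P1: 10 × $12 = $120
  B2→P2: 15 × $8 = $120
  B2→P3: 65 × $3 = $195
  B3→P1: 75 × $6 = $450
Total = 690 + 120 + 120 + 195 + 450 = $1575.

1575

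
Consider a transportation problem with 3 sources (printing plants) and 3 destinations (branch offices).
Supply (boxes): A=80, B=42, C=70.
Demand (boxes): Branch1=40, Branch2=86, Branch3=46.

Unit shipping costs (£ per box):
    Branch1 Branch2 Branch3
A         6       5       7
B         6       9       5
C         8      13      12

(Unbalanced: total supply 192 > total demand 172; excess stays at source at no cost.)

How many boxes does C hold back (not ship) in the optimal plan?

Minimum-cost shipments:
  A→Branch2: 80 × £5 = £400
  B→Branch3: 42 × £5 = £210
  C→Branch1: 40 × £8 = £320
  C→Branch2: 6 × £13 = £78
  C→Branch3: 4 × £12 = £48
Total cost = £1056.
C ships 50 of its 70, leaving 20.

20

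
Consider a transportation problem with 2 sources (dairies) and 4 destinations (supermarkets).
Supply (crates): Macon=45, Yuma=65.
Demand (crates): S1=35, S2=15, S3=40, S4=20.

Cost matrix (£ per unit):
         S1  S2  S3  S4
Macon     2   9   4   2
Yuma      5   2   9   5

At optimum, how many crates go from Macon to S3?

40

Solving gives:
  Macon–S1: 5 crates
  Macon–S3: 40 crates
  Yuma–S1: 30 crates
  Yuma–S2: 15 crates
  Yuma–S4: 20 crates
Total cost = £450.
So Macon→S3 carries 40 crates.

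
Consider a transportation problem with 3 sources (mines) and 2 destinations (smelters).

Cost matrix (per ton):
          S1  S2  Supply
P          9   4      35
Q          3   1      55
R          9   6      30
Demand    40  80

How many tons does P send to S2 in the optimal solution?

Solving gives:
  P to S2: 35 × 4 = 140
  Q to S1: 40 × 3 = 120
  Q to S2: 15 × 1 = 15
  R to S2: 30 × 6 = 180
Total cost = 455.
So P→S2 carries 35 tons.

35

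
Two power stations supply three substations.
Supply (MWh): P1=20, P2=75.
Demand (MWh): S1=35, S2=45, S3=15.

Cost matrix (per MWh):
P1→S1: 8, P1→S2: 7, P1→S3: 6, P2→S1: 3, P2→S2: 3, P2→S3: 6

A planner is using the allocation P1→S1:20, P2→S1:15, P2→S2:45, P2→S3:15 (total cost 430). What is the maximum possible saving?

Current plan cost = 20·8 + 15·3 + 45·3 + 15·6 = 430.
Optimal plan:
  P1->S2: 5 MWh
  P1->S3: 15 MWh
  P2->S1: 35 MWh
  P2->S2: 40 MWh
Optimal cost = 350.
Saving = 430 − 350 = 80.

80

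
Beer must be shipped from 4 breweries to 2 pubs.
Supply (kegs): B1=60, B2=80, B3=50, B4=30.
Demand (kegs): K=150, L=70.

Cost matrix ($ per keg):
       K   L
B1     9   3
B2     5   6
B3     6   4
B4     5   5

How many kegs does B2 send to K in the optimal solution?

80

The minimum-cost plan:
  B1->L: 60 × $3 = $180
  B2->K: 80 × $5 = $400
  B3->K: 40 × $6 = $240
  B3->L: 10 × $4 = $40
  B4->K: 30 × $5 = $150
Total cost = $1010.
So B2→K carries 80 kegs.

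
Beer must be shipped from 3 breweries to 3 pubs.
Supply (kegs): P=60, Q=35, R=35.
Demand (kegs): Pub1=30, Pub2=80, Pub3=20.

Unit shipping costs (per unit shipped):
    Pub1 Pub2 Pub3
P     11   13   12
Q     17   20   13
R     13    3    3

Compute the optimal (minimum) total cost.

1370

One minimum-cost allocation:
  P→Pub1: 15 kegs
  P→Pub2: 45 kegs
  Q→Pub1: 15 kegs
  Q→Pub3: 20 kegs
  R→Pub2: 35 kegs
Total cost = 1370.
(Supply check: P ships 60; Q ships 35; R ships 35.)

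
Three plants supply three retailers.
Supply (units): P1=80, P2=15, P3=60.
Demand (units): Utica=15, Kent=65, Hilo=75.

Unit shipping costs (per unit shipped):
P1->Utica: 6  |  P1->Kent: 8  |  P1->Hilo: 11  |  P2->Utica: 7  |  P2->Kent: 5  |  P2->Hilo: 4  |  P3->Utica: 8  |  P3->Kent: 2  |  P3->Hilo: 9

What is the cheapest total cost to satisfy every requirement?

970

A cheapest plan:
  P1->Utica: 15 × 6 = 90
  P1->Kent: 5 × 8 = 40
  P1->Hilo: 60 × 11 = 660
  P2->Hilo: 15 × 4 = 60
  P3->Kent: 60 × 2 = 120
Total = 90 + 40 + 660 + 60 + 120 = 970.
(Supply check: P1 ships 80; P2 ships 15; P3 ships 60.)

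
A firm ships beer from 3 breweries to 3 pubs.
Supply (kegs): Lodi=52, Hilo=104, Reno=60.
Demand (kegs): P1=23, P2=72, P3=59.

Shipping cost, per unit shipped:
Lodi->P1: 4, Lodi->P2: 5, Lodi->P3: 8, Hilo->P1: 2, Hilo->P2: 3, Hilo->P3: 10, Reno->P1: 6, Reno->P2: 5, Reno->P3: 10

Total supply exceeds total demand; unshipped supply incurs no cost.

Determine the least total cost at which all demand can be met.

An optimal shipping plan:
  Lodi–P3: 52 kegs
  Hilo–P1: 23 kegs
  Hilo–P2: 72 kegs
  Hilo–P3: 7 kegs
Total cost = 748.
(Supply check: Lodi ships 52; Hilo ships 102; Reno ships 0.)

748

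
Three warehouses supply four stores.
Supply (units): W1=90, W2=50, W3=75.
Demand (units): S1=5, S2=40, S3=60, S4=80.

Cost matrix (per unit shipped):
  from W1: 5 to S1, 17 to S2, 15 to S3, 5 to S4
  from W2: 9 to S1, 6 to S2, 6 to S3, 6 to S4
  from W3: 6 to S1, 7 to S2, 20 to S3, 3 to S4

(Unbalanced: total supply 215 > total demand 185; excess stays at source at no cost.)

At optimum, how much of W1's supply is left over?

30

An optimal plan:
  W1 to S1: 5 units
  W1 to S3: 10 units
  W1 to S4: 45 units
  W2 to S3: 50 units
  W3 to S2: 40 units
  W3 to S4: 35 units
Total cost = 1085.
W1 ships 60 of its 90, leaving 30.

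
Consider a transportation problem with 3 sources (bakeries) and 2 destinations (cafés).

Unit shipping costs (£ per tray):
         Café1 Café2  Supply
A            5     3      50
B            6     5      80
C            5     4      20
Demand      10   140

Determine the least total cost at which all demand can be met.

640

One minimum-cost allocation:
  A→Café2: 50 × £3 = £150
  B→Café1: 10 × £6 = £60
  B→Café2: 70 × £5 = £350
  C→Café2: 20 × £4 = £80
Total = 150 + 60 + 350 + 80 = £640.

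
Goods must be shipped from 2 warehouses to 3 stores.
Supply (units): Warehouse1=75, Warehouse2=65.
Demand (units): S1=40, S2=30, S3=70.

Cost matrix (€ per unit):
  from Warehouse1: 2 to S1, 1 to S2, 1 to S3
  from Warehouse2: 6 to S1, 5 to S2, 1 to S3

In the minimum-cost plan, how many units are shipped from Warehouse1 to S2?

30

The minimum-cost plan:
  Warehouse1->S1: 40 × €2 = €80
  Warehouse1->S2: 30 × €1 = €30
  Warehouse1->S3: 5 × €1 = €5
  Warehouse2->S3: 65 × €1 = €65
Total cost = €180.
So Warehouse1→S2 carries 30 units.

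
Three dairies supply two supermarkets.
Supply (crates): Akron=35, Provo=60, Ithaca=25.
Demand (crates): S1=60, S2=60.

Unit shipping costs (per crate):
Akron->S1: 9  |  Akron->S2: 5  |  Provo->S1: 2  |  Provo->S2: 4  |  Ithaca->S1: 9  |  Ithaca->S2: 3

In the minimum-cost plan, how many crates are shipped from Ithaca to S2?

25

The minimum-cost plan:
  Akron->S2: 35 × 5 = 175
  Provo->S1: 60 × 2 = 120
  Ithaca->S2: 25 × 3 = 75
Total cost = 370.
So Ithaca→S2 carries 25 crates.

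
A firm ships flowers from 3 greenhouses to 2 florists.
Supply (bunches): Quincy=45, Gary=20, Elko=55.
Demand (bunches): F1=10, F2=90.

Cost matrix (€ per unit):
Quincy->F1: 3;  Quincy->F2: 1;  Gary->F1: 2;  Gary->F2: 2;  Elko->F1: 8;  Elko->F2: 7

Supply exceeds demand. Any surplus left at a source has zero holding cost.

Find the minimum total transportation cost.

330

An optimal shipping plan:
  Quincy to F2: 45 bunches
  Gary to F1: 10 bunches
  Gary to F2: 10 bunches
  Elko to F2: 35 bunches
Total cost = €330.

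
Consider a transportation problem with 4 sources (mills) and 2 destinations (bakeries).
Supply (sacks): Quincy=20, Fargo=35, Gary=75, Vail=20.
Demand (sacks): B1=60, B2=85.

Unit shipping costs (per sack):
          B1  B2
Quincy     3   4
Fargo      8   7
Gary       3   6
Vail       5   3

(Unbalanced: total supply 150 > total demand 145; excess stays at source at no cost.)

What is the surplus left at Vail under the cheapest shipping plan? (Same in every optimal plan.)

0

Minimum-cost shipments:
  Quincy to B2: 20 sacks
  Fargo to B2: 30 sacks
  Gary to B1: 60 sacks
  Gary to B2: 15 sacks
  Vail to B2: 20 sacks
Total cost = 620.
Vail ships 20 of its 20, leaving 0.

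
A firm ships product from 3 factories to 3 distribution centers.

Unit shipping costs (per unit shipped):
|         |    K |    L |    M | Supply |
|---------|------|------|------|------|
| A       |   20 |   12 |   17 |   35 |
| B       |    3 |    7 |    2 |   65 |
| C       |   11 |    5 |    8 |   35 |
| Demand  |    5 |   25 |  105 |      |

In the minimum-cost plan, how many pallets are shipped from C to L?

0

The minimum-cost plan:
  A->L: 25 × 12 = 300
  A->M: 10 × 17 = 170
  B->K: 5 × 3 = 15
  B->M: 60 × 2 = 120
  C->M: 35 × 8 = 280
Total cost = 885.
The route C→L is not used.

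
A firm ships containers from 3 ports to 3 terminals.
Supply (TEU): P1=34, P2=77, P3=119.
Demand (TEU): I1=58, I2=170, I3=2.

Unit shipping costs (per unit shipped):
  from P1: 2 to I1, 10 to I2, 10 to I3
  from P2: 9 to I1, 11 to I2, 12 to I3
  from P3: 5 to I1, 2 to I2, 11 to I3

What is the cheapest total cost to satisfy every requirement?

1107

One minimum-cost allocation:
  P1 to I1: 34 × 2 = 68
  P2 to I1: 24 × 9 = 216
  P2 to I2: 51 × 11 = 561
  P2 to I3: 2 × 12 = 24
  P3 to I2: 119 × 2 = 238
Total = 68 + 216 + 561 + 24 + 238 = 1107.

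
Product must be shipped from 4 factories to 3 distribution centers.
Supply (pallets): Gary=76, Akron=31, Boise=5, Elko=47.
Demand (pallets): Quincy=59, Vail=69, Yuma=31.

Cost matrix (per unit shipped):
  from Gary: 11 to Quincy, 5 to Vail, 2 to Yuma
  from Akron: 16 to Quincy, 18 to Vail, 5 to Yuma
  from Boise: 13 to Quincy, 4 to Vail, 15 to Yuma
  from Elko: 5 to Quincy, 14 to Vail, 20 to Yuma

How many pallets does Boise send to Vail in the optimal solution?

The minimum-cost plan:
  Gary->Quincy: 12 pallets
  Gary->Vail: 64 pallets
  Akron->Yuma: 31 pallets
  Boise->Vail: 5 pallets
  Elko->Quincy: 47 pallets
Total cost = 862.
So Boise→Vail carries 5 pallets.

5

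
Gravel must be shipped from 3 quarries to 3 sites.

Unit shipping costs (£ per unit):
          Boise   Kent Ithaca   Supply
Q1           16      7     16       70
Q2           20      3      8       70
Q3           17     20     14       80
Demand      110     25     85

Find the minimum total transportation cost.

A cheapest plan:
  Q1–Boise: 45 truckloads
  Q1–Kent: 25 truckloads
  Q2–Ithaca: 70 truckloads
  Q3–Boise: 65 truckloads
  Q3–Ithaca: 15 truckloads
Total cost = £2770.
(Supply check: Q1 ships 70; Q2 ships 70; Q3 ships 80.)

2770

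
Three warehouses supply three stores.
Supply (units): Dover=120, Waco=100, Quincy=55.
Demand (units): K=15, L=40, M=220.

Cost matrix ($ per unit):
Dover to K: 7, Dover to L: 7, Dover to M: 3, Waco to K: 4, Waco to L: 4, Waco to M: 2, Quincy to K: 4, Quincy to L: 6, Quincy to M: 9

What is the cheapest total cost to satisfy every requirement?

860

An optimal shipping plan:
  Dover->M: 120 × $3 = $360
  Waco->M: 100 × $2 = $200
  Quincy->K: 15 × $4 = $60
  Quincy->L: 40 × $6 = $240
Total = 360 + 200 + 60 + 240 = $860.
(Supply check: Dover ships 120; Waco ships 100; Quincy ships 55.)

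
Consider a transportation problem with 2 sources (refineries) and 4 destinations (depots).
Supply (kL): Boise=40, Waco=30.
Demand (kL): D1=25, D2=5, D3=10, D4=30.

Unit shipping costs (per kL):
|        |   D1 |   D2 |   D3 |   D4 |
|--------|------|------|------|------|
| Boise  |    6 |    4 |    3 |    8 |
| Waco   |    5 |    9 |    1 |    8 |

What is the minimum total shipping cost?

Optimal allocation:
  Boise to D1: 5 × 6 = 30
  Boise to D2: 5 × 4 = 20
  Boise to D4: 30 × 8 = 240
  Waco to D1: 20 × 5 = 100
  Waco to D3: 10 × 1 = 10
Total = 30 + 20 + 240 + 100 + 10 = 400.

400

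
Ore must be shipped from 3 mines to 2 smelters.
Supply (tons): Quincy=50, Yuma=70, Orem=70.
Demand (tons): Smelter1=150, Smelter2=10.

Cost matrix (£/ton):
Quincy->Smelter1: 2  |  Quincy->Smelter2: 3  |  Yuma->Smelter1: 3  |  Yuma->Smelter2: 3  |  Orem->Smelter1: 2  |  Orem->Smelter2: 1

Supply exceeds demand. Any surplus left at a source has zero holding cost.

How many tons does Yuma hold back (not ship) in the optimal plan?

Minimum-cost shipments:
  Quincy→Smelter1: 50 tons
  Yuma→Smelter1: 40 tons
  Orem→Smelter1: 60 tons
  Orem→Smelter2: 10 tons
Total cost = £350.
Yuma ships 40 of its 70, leaving 30.

30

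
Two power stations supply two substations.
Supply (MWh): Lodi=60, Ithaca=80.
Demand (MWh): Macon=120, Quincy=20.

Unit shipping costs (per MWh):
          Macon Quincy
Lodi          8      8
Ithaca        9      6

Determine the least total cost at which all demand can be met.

1140

One minimum-cost allocation:
  Lodi->Macon: 60 × 8 = 480
  Ithaca->Macon: 60 × 9 = 540
  Ithaca->Quincy: 20 × 6 = 120
Total = 480 + 540 + 120 = 1140.
(Supply check: Lodi ships 60; Ithaca ships 80.)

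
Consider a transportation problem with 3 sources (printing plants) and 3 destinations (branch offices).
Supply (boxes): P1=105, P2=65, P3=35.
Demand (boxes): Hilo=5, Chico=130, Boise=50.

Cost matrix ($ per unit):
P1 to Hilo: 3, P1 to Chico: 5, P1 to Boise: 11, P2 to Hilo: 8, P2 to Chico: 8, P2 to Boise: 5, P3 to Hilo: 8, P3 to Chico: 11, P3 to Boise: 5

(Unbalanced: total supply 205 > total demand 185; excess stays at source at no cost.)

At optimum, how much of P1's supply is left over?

0

An optimal plan:
  P1–Hilo: 5 boxes
  P1–Chico: 100 boxes
  P2–Chico: 30 boxes
  P2–Boise: 35 boxes
  P3–Boise: 15 boxes
Total cost = $1005.
P1 ships 105 of its 105, leaving 0.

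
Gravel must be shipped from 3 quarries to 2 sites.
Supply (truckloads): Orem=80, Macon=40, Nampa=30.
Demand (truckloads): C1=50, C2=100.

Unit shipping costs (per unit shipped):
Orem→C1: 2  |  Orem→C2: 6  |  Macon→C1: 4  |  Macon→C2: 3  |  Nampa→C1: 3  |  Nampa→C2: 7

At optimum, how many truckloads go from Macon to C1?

Solving gives:
  Orem->C1: 50 × 2 = 100
  Orem->C2: 30 × 6 = 180
  Macon->C2: 40 × 3 = 120
  Nampa->C2: 30 × 7 = 210
Total cost = 610.
The route Macon→C1 is not used.

0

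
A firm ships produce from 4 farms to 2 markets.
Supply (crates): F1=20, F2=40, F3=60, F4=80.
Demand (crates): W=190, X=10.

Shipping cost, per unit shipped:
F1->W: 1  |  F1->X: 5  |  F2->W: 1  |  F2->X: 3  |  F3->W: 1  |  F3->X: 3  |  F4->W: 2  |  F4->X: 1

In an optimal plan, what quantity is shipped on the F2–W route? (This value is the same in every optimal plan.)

Optimal shipments:
  F1 to W: 20 × 1 = 20
  F2 to W: 40 × 1 = 40
  F3 to W: 60 × 1 = 60
  F4 to W: 70 × 2 = 140
  F4 to X: 10 × 1 = 10
Total cost = 270.
So F2→W carries 40 crates.

40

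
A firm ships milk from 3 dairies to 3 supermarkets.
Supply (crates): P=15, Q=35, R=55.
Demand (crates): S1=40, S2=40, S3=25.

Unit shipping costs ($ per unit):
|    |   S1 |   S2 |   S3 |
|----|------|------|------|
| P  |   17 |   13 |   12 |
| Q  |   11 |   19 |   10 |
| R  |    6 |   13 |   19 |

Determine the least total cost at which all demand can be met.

Optimal allocation:
  P–S2: 15 × $13 = $195
  Q–S1: 10 × $11 = $110
  Q–S3: 25 × $10 = $250
  R–S1: 30 × $6 = $180
  R–S2: 25 × $13 = $325
Total = 195 + 110 + 250 + 180 + 325 = $1060.
(Supply check: P ships 15; Q ships 35; R ships 55.)

1060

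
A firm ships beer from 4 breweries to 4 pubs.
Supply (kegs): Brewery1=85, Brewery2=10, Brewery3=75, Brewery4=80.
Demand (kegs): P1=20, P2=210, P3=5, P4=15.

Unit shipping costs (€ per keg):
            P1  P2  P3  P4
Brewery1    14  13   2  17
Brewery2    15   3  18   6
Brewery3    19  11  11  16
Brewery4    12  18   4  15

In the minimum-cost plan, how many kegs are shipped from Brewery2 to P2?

Optimal shipments:
  Brewery1–P2: 85 × €13 = €1105
  Brewery2–P2: 10 × €3 = €30
  Brewery3–P2: 75 × €11 = €825
  Brewery4–P1: 20 × €12 = €240
  Brewery4–P2: 40 × €18 = €720
  Brewery4–P3: 5 × €4 = €20
  Brewery4–P4: 15 × €15 = €225
Total cost = €3165.
So Brewery2→P2 carries 10 kegs.

10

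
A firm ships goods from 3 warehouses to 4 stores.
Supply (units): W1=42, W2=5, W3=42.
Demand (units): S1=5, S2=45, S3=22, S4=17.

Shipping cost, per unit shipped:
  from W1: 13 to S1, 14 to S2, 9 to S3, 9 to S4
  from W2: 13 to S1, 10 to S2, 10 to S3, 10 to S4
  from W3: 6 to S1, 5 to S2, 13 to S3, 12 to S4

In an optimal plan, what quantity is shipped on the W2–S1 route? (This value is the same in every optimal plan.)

Optimal shipments:
  W1->S1: 3 × 13 = 39
  W1->S3: 22 × 9 = 198
  W1->S4: 17 × 9 = 153
  W2->S2: 5 × 10 = 50
  W3->S1: 2 × 6 = 12
  W3->S2: 40 × 5 = 200
Total cost = 652.
The route W2→S1 is not used.

0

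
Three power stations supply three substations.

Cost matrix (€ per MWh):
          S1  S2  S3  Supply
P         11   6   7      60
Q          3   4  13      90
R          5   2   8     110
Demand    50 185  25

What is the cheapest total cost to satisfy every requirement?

915

Optimal allocation:
  P→S2: 35 MWh
  P→S3: 25 MWh
  Q→S1: 50 MWh
  Q→S2: 40 MWh
  R→S2: 110 MWh
Total cost = €915.
(Supply check: P ships 60; Q ships 90; R ships 110.)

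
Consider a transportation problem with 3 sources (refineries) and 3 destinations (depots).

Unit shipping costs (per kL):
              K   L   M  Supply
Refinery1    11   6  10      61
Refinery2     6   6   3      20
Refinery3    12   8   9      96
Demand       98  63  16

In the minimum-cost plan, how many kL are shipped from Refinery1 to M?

The minimum-cost plan:
  Refinery1 to L: 61 × 6 = 366
  Refinery2 to K: 4 × 6 = 24
  Refinery2 to M: 16 × 3 = 48
  Refinery3 to K: 94 × 12 = 1128
  Refinery3 to L: 2 × 8 = 16
Total cost = 1582.
The route Refinery1→M is not used.

0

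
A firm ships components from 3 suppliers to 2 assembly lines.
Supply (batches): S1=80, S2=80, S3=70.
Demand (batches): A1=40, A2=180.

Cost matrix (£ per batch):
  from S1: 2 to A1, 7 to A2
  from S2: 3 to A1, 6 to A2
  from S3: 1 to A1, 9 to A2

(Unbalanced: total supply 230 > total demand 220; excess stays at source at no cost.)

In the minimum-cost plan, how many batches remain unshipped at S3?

10

An optimal plan:
  S1–A2: 80 × £7 = £560
  S2–A2: 80 × £6 = £480
  S3–A1: 40 × £1 = £40
  S3–A2: 20 × £9 = £180
Total cost = £1260.
S3 ships 60 of its 70, leaving 10.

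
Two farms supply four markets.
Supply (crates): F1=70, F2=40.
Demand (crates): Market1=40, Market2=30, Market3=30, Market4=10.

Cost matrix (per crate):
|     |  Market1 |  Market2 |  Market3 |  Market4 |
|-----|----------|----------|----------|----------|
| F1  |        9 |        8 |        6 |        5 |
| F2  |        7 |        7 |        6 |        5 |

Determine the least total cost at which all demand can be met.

Optimal allocation:
  F1–Market2: 30 × 8 = 240
  F1–Market3: 30 × 6 = 180
  F1–Market4: 10 × 5 = 50
  F2–Market1: 40 × 7 = 280
Total = 240 + 180 + 50 + 280 = 750.

750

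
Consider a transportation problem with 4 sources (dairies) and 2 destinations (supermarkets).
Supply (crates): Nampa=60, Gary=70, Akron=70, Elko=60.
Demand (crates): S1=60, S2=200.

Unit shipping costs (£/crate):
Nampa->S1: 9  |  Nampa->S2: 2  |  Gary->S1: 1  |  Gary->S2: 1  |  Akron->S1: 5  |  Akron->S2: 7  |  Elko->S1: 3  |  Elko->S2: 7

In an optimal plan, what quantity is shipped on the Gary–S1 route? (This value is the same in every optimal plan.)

Optimal shipments:
  Nampa->S2: 60 × £2 = £120
  Gary->S2: 70 × £1 = £70
  Akron->S2: 70 × £7 = £490
  Elko->S1: 60 × £3 = £180
Total cost = £860.
The route Gary→S1 is not used.

0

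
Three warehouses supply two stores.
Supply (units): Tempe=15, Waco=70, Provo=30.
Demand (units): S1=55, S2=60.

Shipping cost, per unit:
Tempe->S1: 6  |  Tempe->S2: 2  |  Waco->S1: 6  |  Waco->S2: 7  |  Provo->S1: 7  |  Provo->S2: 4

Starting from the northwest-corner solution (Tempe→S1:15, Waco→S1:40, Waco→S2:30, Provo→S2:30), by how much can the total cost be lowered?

Current plan cost = 15·6 + 40·6 + 30·7 + 30·4 = 660.
Optimal plan:
  Tempe–S2: 15 units
  Waco–S1: 55 units
  Waco–S2: 15 units
  Provo–S2: 30 units
Optimal cost = 585.
Saving = 660 − 585 = 75.

75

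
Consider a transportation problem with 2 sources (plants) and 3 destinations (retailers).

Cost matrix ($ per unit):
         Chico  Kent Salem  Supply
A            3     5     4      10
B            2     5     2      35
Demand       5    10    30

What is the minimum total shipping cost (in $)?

120

Optimal allocation:
  A to Kent: 10 × $5 = $50
  B to Chico: 5 × $2 = $10
  B to Salem: 30 × $2 = $60
Total = 50 + 10 + 60 = $120.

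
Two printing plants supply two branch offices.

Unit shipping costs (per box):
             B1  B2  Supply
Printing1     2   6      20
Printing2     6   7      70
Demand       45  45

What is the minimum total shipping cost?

An optimal shipping plan:
  Printing1->B1: 20 boxes
  Printing2->B1: 25 boxes
  Printing2->B2: 45 boxes
Total cost = 505.
(Supply check: Printing1 ships 20; Printing2 ships 70.)

505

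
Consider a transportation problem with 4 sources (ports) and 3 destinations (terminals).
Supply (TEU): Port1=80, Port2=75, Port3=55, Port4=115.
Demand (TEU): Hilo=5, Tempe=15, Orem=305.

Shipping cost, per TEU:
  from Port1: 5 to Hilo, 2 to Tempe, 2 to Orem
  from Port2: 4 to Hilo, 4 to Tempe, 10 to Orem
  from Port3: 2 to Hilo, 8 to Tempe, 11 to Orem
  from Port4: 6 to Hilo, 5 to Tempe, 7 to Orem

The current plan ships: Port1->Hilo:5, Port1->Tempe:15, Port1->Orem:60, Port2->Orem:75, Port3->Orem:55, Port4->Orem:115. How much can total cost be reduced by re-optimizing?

Current plan cost = 5·5 + 15·2 + 60·2 + 75·10 + 55·11 + 115·7 = 2335.
Optimal plan:
  Port1–Orem: 80 TEU
  Port2–Tempe: 15 TEU
  Port2–Orem: 60 TEU
  Port3–Hilo: 5 TEU
  Port3–Orem: 50 TEU
  Port4–Orem: 115 TEU
Optimal cost = 2185.
Saving = 2335 − 2185 = 150.

150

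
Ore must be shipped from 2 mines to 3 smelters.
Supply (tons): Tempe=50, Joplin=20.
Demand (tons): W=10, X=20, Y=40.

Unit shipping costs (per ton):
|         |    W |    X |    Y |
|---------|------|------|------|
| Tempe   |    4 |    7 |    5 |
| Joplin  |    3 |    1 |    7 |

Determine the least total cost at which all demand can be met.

260

A cheapest plan:
  Tempe→W: 10 × 4 = 40
  Tempe→Y: 40 × 5 = 200
  Joplin→X: 20 × 1 = 20
Total = 40 + 200 + 20 = 260.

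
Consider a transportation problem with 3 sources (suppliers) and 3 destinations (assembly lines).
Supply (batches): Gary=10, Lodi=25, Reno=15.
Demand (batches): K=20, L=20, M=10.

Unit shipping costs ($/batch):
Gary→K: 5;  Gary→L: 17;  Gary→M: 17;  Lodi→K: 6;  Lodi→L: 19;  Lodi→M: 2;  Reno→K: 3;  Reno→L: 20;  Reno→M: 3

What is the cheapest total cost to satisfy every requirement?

A cheapest plan:
  Gary->L: 10 × $17 = $170
  Lodi->K: 5 × $6 = $30
  Lodi->L: 10 × $19 = $190
  Lodi->M: 10 × $2 = $20
  Reno->K: 15 × $3 = $45
Total = 170 + 30 + 190 + 20 + 45 = $455.
(Supply check: Gary ships 10; Lodi ships 25; Reno ships 15.)

455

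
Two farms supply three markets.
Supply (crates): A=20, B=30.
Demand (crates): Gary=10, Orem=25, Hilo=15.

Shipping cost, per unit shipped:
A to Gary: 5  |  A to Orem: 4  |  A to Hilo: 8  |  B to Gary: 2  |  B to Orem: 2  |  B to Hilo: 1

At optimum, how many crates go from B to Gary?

The minimum-cost plan:
  A to Orem: 20 × 4 = 80
  B to Gary: 10 × 2 = 20
  B to Orem: 5 × 2 = 10
  B to Hilo: 15 × 1 = 15
Total cost = 125.
So B→Gary carries 10 crates.

10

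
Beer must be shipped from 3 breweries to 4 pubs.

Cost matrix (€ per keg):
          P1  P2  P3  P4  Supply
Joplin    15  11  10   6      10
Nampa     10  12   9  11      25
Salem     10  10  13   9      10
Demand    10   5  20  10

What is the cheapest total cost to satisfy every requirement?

390

A cheapest plan:
  Joplin->P4: 10 × €6 = €60
  Nampa->P1: 5 × €10 = €50
  Nampa->P3: 20 × €9 = €180
  Salem->P1: 5 × €10 = €50
  Salem->P2: 5 × €10 = €50
Total = 60 + 50 + 180 + 50 + 50 = €390.
(Supply check: Joplin ships 10; Nampa ships 25; Salem ships 10.)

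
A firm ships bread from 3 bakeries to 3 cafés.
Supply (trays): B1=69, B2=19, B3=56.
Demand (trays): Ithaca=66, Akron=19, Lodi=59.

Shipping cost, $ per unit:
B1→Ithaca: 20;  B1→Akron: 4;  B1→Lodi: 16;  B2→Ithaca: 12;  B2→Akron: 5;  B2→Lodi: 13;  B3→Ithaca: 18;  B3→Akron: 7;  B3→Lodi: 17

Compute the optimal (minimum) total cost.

2103

A cheapest plan:
  B1->Akron: 19 × $4 = $76
  B1->Lodi: 50 × $16 = $800
  B2->Ithaca: 19 × $12 = $228
  B3->Ithaca: 47 × $18 = $846
  B3->Lodi: 9 × $17 = $153
Total = 76 + 800 + 228 + 846 + 153 = $2103.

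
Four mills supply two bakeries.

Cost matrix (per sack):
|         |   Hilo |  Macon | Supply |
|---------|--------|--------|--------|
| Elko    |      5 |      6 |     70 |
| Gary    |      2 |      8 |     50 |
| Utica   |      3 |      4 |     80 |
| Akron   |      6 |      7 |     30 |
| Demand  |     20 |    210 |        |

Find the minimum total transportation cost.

Optimal allocation:
  Elko to Macon: 70 × 6 = 420
  Gary to Hilo: 20 × 2 = 40
  Gary to Macon: 30 × 8 = 240
  Utica to Macon: 80 × 4 = 320
  Akron to Macon: 30 × 7 = 210
Total = 420 + 40 + 240 + 320 + 210 = 1230.

1230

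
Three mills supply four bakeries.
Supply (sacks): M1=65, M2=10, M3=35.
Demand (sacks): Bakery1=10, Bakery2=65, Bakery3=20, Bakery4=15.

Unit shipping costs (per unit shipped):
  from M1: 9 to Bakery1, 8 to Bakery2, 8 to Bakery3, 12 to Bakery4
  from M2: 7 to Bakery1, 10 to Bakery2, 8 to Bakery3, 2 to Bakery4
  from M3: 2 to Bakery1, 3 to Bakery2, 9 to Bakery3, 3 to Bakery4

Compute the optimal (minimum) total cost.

A cheapest plan:
  M1–Bakery2: 45 × 8 = 360
  M1–Bakery3: 20 × 8 = 160
  M2–Bakery4: 10 × 2 = 20
  M3–Bakery1: 10 × 2 = 20
  M3–Bakery2: 20 × 3 = 60
  M3–Bakery4: 5 × 3 = 15
Total = 360 + 160 + 20 + 20 + 60 + 15 = 635.

635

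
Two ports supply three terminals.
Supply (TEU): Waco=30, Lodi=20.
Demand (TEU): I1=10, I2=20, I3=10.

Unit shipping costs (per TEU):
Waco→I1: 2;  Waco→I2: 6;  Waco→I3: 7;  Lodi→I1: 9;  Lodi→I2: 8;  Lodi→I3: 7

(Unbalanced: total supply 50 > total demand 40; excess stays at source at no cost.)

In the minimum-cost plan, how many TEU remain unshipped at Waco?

Minimum-cost shipments:
  Waco->I1: 10 × 2 = 20
  Waco->I2: 20 × 6 = 120
  Lodi->I3: 10 × 7 = 70
Total cost = 210.
Waco ships 30 of its 30, leaving 0.

0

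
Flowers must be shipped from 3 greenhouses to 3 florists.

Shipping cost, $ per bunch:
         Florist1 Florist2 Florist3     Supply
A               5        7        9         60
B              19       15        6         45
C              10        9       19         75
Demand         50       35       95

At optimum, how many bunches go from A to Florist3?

50

The minimum-cost plan:
  A->Florist1: 10 × $5 = $50
  A->Florist3: 50 × $9 = $450
  B->Florist3: 45 × $6 = $270
  C->Florist1: 40 × $10 = $400
  C->Florist2: 35 × $9 = $315
Total cost = $1485.
So A→Florist3 carries 50 bunches.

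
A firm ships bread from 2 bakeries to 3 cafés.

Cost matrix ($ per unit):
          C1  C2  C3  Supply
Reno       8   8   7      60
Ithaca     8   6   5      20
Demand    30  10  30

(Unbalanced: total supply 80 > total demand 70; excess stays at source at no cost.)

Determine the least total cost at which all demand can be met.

490

A cheapest plan:
  Reno to C1: 30 × $8 = $240
  Reno to C2: 10 × $8 = $80
  Reno to C3: 10 × $7 = $70
  Ithaca to C3: 20 × $5 = $100
Total = 240 + 80 + 70 + 100 = $490.
(Supply check: Reno ships 50; Ithaca ships 20.)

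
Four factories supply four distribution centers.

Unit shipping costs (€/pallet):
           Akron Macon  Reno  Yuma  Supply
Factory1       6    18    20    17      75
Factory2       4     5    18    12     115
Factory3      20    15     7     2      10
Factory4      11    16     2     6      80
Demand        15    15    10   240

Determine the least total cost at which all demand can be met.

An optimal shipping plan:
  Factory1–Akron: 15 × €6 = €90
  Factory1–Yuma: 60 × €17 = €1020
  Factory2–Macon: 15 × €5 = €75
  Factory2–Yuma: 100 × €12 = €1200
  Factory3–Yuma: 10 × €2 = €20
  Factory4–Reno: 10 × €2 = €20
  Factory4–Yuma: 70 × €6 = €420
Total = 90 + 1020 + 75 + 1200 + 20 + 20 + 420 = €2845.

2845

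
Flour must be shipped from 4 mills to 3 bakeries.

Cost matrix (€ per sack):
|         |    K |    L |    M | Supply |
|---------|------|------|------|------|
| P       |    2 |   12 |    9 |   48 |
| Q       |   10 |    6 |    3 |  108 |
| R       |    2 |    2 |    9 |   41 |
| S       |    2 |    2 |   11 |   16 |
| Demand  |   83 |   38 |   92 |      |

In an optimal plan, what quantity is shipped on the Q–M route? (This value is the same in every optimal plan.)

Solving gives:
  P–K: 48 sacks
  Q–L: 16 sacks
  Q–M: 92 sacks
  R–K: 35 sacks
  R–L: 6 sacks
  S–L: 16 sacks
Total cost = €582.
So Q→M carries 92 sacks.

92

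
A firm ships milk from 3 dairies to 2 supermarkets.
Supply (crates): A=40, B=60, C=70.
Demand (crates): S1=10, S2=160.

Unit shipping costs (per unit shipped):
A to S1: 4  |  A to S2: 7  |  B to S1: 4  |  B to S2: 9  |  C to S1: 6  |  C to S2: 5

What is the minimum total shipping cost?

A cheapest plan:
  A to S2: 40 × 7 = 280
  B to S1: 10 × 4 = 40
  B to S2: 50 × 9 = 450
  C to S2: 70 × 5 = 350
Total = 280 + 40 + 450 + 350 = 1120.

1120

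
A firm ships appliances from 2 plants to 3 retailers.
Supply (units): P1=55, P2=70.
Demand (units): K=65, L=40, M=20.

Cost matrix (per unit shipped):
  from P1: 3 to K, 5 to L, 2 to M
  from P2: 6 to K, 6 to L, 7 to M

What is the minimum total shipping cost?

Optimal allocation:
  P1→K: 35 × 3 = 105
  P1→M: 20 × 2 = 40
  P2→K: 30 × 6 = 180
  P2→L: 40 × 6 = 240
Total = 105 + 40 + 180 + 240 = 565.

565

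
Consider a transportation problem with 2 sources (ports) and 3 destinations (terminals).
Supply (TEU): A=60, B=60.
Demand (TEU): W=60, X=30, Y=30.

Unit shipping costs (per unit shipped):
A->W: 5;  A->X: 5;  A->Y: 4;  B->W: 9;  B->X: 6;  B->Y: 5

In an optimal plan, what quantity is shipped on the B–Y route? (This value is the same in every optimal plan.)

30

Solving gives:
  A→W: 60 × 5 = 300
  B→X: 30 × 6 = 180
  B→Y: 30 × 5 = 150
Total cost = 630.
So B→Y carries 30 TEU.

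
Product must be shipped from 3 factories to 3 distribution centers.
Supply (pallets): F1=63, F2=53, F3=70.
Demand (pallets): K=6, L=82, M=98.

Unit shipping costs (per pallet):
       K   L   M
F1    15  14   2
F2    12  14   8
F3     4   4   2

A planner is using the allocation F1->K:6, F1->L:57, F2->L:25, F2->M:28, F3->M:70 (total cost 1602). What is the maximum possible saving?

Current plan cost = 6·15 + 57·14 + 25·14 + 28·8 + 70·2 = 1602.
Optimal plan:
  F1→M: 63 × 2 = 126
  F2→K: 6 × 12 = 72
  F2→L: 12 × 14 = 168
  F2→M: 35 × 8 = 280
  F3→L: 70 × 4 = 280
Optimal cost = 926.
Saving = 1602 − 926 = 676.

676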